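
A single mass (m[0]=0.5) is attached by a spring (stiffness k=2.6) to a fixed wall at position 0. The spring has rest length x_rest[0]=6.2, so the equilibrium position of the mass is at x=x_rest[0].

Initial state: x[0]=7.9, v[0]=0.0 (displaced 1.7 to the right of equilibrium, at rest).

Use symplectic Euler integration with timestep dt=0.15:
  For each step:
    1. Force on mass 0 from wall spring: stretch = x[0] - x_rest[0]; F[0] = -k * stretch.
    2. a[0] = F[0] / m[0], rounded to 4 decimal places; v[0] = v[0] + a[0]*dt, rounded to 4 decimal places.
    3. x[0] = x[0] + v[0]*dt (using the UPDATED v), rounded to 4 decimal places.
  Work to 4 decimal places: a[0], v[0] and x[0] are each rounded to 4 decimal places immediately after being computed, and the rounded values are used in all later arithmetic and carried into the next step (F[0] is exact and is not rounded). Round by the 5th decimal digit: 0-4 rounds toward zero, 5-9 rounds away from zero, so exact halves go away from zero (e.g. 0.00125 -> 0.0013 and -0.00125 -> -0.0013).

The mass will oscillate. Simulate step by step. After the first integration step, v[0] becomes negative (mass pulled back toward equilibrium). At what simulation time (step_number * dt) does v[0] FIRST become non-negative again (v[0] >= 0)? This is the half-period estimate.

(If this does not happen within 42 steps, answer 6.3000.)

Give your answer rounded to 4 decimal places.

Step 0: x=[7.9000] v=[0.0000]
Step 1: x=[7.7011] v=[-1.3260]
Step 2: x=[7.3266] v=[-2.4969]
Step 3: x=[6.8203] v=[-3.3756]
Step 4: x=[6.2414] v=[-3.8594]
Step 5: x=[5.6576] v=[-3.8917]
Step 6: x=[5.1373] v=[-3.4686]
Step 7: x=[4.7413] v=[-2.6397]
Step 8: x=[4.5160] v=[-1.5019]
Step 9: x=[4.4877] v=[-0.1884]
Step 10: x=[4.6598] v=[1.1472]
First v>=0 after going negative at step 10, time=1.5000

Answer: 1.5000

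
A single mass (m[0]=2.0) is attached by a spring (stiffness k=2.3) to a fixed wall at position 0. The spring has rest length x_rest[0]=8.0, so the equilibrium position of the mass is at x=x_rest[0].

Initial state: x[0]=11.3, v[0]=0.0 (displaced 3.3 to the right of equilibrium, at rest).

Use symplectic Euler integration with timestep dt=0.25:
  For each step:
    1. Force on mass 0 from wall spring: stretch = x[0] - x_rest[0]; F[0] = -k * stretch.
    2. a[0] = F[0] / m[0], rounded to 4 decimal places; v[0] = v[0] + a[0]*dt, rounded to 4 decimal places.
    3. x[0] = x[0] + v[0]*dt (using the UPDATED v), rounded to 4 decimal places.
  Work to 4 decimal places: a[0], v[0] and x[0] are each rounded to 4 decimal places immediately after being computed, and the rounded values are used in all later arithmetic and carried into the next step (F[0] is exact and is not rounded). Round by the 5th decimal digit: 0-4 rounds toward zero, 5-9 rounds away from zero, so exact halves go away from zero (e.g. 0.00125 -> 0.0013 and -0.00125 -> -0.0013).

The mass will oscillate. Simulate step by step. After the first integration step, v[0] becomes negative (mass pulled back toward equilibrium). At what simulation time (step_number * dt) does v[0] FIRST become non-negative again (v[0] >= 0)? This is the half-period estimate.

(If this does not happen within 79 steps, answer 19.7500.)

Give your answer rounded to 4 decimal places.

Step 0: x=[11.3000] v=[0.0000]
Step 1: x=[11.0628] v=[-0.9488]
Step 2: x=[10.6055] v=[-1.8294]
Step 3: x=[9.9609] v=[-2.5785]
Step 4: x=[9.1753] v=[-3.1423]
Step 5: x=[8.3053] v=[-3.4802]
Step 6: x=[7.4133] v=[-3.5680]
Step 7: x=[6.5635] v=[-3.3993]
Step 8: x=[5.8169] v=[-2.9863]
Step 9: x=[5.2272] v=[-2.3587]
Step 10: x=[4.8368] v=[-1.5615]
Step 11: x=[4.6738] v=[-0.6521]
Step 12: x=[4.7499] v=[0.3042]
First v>=0 after going negative at step 12, time=3.0000

Answer: 3.0000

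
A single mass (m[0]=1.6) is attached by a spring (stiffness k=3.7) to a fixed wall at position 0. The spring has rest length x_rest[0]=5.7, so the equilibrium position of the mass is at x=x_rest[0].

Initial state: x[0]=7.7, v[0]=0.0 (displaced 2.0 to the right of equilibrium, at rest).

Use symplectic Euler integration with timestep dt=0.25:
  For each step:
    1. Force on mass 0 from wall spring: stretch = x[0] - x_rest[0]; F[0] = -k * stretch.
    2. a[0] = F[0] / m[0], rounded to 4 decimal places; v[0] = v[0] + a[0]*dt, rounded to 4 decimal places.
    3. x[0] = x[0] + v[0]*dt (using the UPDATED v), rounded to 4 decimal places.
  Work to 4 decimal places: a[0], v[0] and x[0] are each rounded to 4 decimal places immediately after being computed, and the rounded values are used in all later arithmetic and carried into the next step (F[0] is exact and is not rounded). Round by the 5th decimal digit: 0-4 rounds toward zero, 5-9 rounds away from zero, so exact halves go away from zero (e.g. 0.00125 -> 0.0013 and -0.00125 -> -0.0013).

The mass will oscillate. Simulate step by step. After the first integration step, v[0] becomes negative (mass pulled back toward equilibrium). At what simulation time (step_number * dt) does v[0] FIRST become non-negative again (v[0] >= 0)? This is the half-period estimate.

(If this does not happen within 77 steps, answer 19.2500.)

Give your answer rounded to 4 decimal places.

Answer: 2.2500

Derivation:
Step 0: x=[7.7000] v=[0.0000]
Step 1: x=[7.4109] v=[-1.1563]
Step 2: x=[6.8746] v=[-2.1454]
Step 3: x=[6.1685] v=[-2.8245]
Step 4: x=[5.3947] v=[-3.0954]
Step 5: x=[4.6650] v=[-2.9189]
Step 6: x=[4.0849] v=[-2.3206]
Step 7: x=[3.7382] v=[-1.3869]
Step 8: x=[3.6750] v=[-0.2527]
Step 9: x=[3.9045] v=[0.9180]
First v>=0 after going negative at step 9, time=2.2500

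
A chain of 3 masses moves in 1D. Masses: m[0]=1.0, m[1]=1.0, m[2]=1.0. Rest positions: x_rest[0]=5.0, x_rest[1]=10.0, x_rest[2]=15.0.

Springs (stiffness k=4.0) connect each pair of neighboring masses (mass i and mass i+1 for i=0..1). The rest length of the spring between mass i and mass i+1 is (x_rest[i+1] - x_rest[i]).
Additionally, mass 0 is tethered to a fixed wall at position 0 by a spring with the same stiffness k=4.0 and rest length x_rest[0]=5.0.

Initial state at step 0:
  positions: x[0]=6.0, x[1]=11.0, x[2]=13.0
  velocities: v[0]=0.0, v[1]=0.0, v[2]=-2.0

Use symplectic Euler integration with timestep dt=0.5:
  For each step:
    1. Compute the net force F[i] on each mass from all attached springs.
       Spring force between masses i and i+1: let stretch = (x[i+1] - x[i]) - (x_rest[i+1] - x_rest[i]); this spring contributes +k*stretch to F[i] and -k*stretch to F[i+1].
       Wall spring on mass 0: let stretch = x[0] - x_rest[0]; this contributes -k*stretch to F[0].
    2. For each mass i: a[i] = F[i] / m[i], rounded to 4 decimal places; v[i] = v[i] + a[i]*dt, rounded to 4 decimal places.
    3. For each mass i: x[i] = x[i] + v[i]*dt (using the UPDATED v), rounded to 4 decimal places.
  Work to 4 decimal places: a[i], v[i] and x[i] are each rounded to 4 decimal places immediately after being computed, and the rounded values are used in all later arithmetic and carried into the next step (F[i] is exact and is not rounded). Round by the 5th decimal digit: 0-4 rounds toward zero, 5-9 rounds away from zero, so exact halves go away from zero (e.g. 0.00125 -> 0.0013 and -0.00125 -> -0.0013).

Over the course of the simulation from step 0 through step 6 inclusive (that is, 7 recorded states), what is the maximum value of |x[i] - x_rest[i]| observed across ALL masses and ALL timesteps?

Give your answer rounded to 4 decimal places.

Step 0: x=[6.0000 11.0000 13.0000] v=[0.0000 0.0000 -2.0000]
Step 1: x=[5.0000 8.0000 15.0000] v=[-2.0000 -6.0000 4.0000]
Step 2: x=[2.0000 9.0000 15.0000] v=[-6.0000 2.0000 0.0000]
Step 3: x=[4.0000 9.0000 14.0000] v=[4.0000 0.0000 -2.0000]
Step 4: x=[7.0000 9.0000 13.0000] v=[6.0000 0.0000 -2.0000]
Step 5: x=[5.0000 11.0000 13.0000] v=[-4.0000 4.0000 0.0000]
Step 6: x=[4.0000 9.0000 16.0000] v=[-2.0000 -4.0000 6.0000]
Max displacement = 3.0000

Answer: 3.0000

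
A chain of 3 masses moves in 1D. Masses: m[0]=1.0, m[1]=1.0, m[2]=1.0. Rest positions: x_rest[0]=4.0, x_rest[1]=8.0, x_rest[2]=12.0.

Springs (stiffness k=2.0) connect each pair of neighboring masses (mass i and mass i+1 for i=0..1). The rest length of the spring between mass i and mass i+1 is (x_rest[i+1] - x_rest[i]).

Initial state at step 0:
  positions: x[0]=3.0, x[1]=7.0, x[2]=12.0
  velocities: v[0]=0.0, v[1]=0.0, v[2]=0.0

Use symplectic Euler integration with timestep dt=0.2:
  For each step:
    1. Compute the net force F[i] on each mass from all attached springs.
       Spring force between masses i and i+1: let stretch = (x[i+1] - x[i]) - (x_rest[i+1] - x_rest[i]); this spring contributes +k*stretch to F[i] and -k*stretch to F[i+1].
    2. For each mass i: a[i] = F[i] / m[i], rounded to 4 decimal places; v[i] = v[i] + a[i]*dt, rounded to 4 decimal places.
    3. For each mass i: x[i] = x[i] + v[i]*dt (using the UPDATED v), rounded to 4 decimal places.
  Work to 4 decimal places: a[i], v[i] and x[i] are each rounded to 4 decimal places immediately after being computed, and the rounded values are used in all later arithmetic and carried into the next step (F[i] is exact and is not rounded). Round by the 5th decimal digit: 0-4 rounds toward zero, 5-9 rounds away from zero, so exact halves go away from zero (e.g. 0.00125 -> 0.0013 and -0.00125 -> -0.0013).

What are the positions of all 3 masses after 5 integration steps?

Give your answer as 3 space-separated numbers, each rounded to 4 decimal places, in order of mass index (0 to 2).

Answer: 3.1713 7.6473 11.1813

Derivation:
Step 0: x=[3.0000 7.0000 12.0000] v=[0.0000 0.0000 0.0000]
Step 1: x=[3.0000 7.0800 11.9200] v=[0.0000 0.4000 -0.4000]
Step 2: x=[3.0064 7.2208 11.7728] v=[0.0320 0.7040 -0.7360]
Step 3: x=[3.0300 7.3886 11.5814] v=[0.1178 0.8390 -0.9568]
Step 4: x=[3.0822 7.5431 11.3746] v=[0.2612 0.7727 -1.0339]
Step 5: x=[3.1713 7.6473 11.1813] v=[0.4456 0.5209 -0.9665]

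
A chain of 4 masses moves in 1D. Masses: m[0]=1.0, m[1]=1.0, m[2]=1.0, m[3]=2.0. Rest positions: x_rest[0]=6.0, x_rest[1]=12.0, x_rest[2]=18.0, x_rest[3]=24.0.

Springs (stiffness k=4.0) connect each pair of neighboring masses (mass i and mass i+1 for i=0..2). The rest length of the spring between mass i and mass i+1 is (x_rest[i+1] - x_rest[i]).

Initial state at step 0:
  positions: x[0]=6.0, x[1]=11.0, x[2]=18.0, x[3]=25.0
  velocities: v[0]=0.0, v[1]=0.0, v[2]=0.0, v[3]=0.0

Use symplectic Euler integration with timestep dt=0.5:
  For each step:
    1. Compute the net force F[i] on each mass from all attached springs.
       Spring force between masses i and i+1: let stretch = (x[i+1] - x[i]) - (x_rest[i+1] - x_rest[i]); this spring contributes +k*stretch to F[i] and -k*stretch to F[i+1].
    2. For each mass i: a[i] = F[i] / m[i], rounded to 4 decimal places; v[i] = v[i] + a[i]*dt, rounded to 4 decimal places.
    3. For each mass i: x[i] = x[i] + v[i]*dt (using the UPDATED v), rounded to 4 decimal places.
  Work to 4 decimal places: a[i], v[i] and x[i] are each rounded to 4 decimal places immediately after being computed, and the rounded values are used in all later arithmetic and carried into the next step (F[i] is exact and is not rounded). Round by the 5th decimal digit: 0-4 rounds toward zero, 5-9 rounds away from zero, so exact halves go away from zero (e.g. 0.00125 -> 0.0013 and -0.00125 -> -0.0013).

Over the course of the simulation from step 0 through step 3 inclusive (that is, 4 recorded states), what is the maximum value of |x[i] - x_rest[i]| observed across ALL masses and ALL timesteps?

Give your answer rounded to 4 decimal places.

Answer: 1.5000

Derivation:
Step 0: x=[6.0000 11.0000 18.0000 25.0000] v=[0.0000 0.0000 0.0000 0.0000]
Step 1: x=[5.0000 13.0000 18.0000 24.5000] v=[-2.0000 4.0000 0.0000 -1.0000]
Step 2: x=[6.0000 12.0000 19.5000 23.7500] v=[2.0000 -2.0000 3.0000 -1.5000]
Step 3: x=[7.0000 12.5000 17.7500 23.8750] v=[2.0000 1.0000 -3.5000 0.2500]
Max displacement = 1.5000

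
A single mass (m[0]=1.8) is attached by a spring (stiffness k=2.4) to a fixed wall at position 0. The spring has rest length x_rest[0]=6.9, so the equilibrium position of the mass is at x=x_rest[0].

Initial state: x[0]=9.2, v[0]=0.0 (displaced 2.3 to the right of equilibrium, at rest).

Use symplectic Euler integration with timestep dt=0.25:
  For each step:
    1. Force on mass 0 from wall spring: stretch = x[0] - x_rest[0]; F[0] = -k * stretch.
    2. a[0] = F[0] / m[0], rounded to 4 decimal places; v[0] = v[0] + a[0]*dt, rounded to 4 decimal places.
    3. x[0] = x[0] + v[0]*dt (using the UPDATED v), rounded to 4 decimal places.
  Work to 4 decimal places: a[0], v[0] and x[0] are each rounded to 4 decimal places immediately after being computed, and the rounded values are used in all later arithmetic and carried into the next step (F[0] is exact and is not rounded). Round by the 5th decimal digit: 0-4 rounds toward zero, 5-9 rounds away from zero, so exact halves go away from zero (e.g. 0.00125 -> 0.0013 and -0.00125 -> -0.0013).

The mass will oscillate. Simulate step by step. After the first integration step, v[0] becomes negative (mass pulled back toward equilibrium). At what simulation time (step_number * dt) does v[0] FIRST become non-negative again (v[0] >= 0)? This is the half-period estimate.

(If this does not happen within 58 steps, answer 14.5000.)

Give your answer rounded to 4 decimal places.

Answer: 2.7500

Derivation:
Step 0: x=[9.2000] v=[0.0000]
Step 1: x=[9.0083] v=[-0.7667]
Step 2: x=[8.6409] v=[-1.4695]
Step 3: x=[8.1285] v=[-2.0498]
Step 4: x=[7.5137] v=[-2.4593]
Step 5: x=[6.8477] v=[-2.6639]
Step 6: x=[6.1861] v=[-2.6465]
Step 7: x=[5.5840] v=[-2.4085]
Step 8: x=[5.0916] v=[-1.9698]
Step 9: x=[4.7499] v=[-1.3670]
Step 10: x=[4.5873] v=[-0.6503]
Step 11: x=[4.6175] v=[0.1206]
First v>=0 after going negative at step 11, time=2.7500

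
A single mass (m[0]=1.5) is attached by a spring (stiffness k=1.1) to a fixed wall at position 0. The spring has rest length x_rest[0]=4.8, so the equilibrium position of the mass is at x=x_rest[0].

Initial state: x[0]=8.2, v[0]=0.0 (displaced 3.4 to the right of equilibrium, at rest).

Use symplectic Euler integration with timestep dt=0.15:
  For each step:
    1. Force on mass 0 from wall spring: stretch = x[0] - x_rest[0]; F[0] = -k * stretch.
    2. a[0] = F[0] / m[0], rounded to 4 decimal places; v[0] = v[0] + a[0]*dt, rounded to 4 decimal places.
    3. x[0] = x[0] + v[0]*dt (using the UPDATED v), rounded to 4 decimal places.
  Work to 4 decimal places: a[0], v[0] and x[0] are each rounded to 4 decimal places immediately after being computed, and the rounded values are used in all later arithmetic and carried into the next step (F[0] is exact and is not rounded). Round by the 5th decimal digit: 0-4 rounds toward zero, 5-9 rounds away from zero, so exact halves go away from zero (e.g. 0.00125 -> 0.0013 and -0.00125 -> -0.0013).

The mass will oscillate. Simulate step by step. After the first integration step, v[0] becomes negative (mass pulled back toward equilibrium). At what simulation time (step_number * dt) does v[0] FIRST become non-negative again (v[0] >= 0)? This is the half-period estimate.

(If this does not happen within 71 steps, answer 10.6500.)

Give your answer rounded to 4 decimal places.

Answer: 3.7500

Derivation:
Step 0: x=[8.2000] v=[0.0000]
Step 1: x=[8.1439] v=[-0.3740]
Step 2: x=[8.0326] v=[-0.7418]
Step 3: x=[7.8680] v=[-1.0974]
Step 4: x=[7.6528] v=[-1.4349]
Step 5: x=[7.3905] v=[-1.7487]
Step 6: x=[7.0854] v=[-2.0337]
Step 7: x=[6.7426] v=[-2.2851]
Step 8: x=[6.3678] v=[-2.4988]
Step 9: x=[5.9671] v=[-2.6713]
Step 10: x=[5.5471] v=[-2.7997]
Step 11: x=[5.1148] v=[-2.8819]
Step 12: x=[4.6773] v=[-2.9165]
Step 13: x=[4.2419] v=[-2.9030]
Step 14: x=[3.8157] v=[-2.8416]
Step 15: x=[3.4057] v=[-2.7333]
Step 16: x=[3.0187] v=[-2.5799]
Step 17: x=[2.6611] v=[-2.3840]
Step 18: x=[2.3388] v=[-2.1487]
Step 19: x=[2.0571] v=[-1.8780]
Step 20: x=[1.8207] v=[-1.5763]
Step 21: x=[1.6334] v=[-1.2486]
Step 22: x=[1.4984] v=[-0.9003]
Step 23: x=[1.4178] v=[-0.5371]
Step 24: x=[1.3930] v=[-0.1651]
Step 25: x=[1.4245] v=[0.2097]
First v>=0 after going negative at step 25, time=3.7500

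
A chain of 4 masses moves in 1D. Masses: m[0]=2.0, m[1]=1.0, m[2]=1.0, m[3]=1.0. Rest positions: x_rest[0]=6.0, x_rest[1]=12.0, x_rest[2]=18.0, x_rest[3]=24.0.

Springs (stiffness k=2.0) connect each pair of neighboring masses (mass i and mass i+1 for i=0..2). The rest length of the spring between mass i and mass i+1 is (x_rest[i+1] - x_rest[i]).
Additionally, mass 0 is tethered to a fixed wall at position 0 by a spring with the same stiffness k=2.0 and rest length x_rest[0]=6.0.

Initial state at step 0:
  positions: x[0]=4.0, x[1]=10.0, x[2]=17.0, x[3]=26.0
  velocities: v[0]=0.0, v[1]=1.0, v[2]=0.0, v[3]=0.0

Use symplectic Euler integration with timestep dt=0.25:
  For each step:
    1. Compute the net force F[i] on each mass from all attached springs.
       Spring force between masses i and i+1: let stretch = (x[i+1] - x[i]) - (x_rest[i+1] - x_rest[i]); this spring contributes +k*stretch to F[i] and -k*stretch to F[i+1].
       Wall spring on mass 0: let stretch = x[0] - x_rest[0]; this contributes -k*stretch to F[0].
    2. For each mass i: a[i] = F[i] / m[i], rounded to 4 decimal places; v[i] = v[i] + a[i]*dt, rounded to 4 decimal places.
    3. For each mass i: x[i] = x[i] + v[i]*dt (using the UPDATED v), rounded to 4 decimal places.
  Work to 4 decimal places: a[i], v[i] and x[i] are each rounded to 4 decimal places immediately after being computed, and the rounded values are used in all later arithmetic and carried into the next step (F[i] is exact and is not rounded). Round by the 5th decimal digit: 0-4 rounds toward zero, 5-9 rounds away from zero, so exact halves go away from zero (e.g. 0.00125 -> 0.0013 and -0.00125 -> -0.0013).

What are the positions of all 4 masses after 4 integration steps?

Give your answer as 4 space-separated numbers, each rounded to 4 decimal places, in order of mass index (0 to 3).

Step 0: x=[4.0000 10.0000 17.0000 26.0000] v=[0.0000 1.0000 0.0000 0.0000]
Step 1: x=[4.1250 10.3750 17.2500 25.6250] v=[0.5000 1.5000 1.0000 -1.5000]
Step 2: x=[4.3828 10.8281 17.6875 24.9531] v=[1.0313 1.8125 1.7500 -2.6875]
Step 3: x=[4.7695 11.3330 18.1758 24.1230] v=[1.5469 2.0196 1.9531 -3.3203]
Step 4: x=[5.2684 11.8728 18.5521 23.2995] v=[1.9954 2.1593 1.5053 -3.2939]

Answer: 5.2684 11.8728 18.5521 23.2995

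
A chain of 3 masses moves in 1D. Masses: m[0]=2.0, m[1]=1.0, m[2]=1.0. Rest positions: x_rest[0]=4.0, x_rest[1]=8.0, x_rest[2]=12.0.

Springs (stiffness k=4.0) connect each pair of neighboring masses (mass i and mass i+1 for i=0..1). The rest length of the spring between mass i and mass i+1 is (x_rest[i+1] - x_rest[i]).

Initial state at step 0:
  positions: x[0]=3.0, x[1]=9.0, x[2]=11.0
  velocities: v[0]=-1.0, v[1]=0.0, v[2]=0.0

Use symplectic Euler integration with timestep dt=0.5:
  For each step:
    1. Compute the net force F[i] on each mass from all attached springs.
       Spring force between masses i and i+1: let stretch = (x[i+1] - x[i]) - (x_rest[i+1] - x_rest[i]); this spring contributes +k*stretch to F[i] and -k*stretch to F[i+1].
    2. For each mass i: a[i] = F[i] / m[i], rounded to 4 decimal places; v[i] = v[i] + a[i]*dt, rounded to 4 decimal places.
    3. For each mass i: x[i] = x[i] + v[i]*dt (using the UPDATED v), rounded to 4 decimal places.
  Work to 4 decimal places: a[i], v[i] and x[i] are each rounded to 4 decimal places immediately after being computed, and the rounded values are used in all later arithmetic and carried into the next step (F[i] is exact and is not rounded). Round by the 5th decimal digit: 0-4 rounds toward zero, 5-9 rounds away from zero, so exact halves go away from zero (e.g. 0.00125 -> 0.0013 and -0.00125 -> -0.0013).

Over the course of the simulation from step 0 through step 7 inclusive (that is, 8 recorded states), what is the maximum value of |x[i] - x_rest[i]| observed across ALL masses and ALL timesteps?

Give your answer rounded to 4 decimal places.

Step 0: x=[3.0000 9.0000 11.0000] v=[-1.0000 0.0000 0.0000]
Step 1: x=[3.5000 5.0000 13.0000] v=[1.0000 -8.0000 4.0000]
Step 2: x=[2.7500 7.5000 11.0000] v=[-1.5000 5.0000 -4.0000]
Step 3: x=[2.3750 8.7500 9.5000] v=[-0.7500 2.5000 -3.0000]
Step 4: x=[3.1875 4.3750 11.2500] v=[1.6250 -8.7500 3.5000]
Step 5: x=[2.5938 5.6875 10.1250] v=[-1.1875 2.6250 -2.2500]
Step 6: x=[1.5469 8.3438 8.5625] v=[-2.0938 5.3126 -3.1250]
Step 7: x=[1.8985 4.4219 10.7813] v=[0.7031 -7.8438 4.4376]
Max displacement = 3.6250

Answer: 3.6250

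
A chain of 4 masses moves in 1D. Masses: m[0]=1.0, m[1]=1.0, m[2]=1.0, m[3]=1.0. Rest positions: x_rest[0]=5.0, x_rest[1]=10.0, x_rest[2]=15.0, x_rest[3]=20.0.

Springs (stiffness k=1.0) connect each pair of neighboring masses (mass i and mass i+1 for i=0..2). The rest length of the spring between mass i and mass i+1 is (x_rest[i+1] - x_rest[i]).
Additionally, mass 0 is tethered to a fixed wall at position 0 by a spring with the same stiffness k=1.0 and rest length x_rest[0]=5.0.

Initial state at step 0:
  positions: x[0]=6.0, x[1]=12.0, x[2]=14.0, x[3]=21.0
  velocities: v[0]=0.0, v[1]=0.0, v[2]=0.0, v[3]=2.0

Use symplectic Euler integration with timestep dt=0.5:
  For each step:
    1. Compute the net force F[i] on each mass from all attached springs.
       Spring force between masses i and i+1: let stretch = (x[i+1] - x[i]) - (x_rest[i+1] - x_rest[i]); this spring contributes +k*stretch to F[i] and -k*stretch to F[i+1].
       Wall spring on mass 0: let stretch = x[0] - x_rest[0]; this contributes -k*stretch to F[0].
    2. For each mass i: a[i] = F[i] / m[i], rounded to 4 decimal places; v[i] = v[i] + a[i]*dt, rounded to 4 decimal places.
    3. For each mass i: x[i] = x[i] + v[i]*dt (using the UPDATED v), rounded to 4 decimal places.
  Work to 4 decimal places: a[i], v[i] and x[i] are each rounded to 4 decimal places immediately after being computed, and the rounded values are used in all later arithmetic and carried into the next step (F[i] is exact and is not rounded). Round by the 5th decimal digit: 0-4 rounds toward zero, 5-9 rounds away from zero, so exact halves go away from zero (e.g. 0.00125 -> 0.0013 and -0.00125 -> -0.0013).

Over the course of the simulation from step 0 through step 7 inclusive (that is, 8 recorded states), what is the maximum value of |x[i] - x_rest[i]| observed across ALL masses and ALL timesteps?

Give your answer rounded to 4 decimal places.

Answer: 3.6041

Derivation:
Step 0: x=[6.0000 12.0000 14.0000 21.0000] v=[0.0000 0.0000 0.0000 2.0000]
Step 1: x=[6.0000 11.0000 15.2500 21.5000] v=[0.0000 -2.0000 2.5000 1.0000]
Step 2: x=[5.7500 9.8125 17.0000 21.6875] v=[-0.5000 -2.3750 3.5000 0.3750]
Step 3: x=[5.0781 9.4063 18.1250 21.9532] v=[-1.3438 -0.8125 2.2500 0.5313]
Step 4: x=[4.2187 10.0977 18.0274 22.5118] v=[-1.7188 1.3828 -0.1953 1.1172]
Step 5: x=[3.7744 11.3018 17.0684 23.1993] v=[-0.8887 2.4082 -1.9180 1.3750]
Step 6: x=[4.2683 12.0657 16.2005 23.6041] v=[0.9878 1.5278 -1.7359 0.8096]
Step 7: x=[5.6445 11.9140 16.1498 23.4080] v=[2.7524 -0.3035 -0.1015 -0.3922]
Max displacement = 3.6041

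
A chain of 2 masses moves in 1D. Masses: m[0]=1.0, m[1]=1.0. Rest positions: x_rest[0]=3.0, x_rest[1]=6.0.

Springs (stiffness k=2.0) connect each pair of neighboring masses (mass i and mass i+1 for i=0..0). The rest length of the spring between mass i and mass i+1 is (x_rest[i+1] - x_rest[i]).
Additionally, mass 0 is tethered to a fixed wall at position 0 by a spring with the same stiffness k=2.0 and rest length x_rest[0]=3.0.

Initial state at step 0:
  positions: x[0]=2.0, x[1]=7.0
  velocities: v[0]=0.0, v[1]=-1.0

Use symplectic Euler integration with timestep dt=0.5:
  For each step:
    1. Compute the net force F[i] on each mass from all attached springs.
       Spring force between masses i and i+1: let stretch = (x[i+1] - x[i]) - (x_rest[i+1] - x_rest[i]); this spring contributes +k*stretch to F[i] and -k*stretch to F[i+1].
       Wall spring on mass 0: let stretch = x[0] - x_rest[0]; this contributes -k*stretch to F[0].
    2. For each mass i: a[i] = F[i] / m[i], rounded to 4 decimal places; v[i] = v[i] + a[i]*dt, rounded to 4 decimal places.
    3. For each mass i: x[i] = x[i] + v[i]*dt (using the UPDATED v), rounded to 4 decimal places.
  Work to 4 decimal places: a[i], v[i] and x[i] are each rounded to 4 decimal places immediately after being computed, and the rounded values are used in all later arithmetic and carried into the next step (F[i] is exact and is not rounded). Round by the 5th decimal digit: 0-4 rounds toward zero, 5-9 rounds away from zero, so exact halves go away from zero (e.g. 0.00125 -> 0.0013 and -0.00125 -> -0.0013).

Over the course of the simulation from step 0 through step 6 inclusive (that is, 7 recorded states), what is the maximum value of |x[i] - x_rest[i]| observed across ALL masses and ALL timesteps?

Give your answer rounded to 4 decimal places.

Answer: 1.9062

Derivation:
Step 0: x=[2.0000 7.0000] v=[0.0000 -1.0000]
Step 1: x=[3.5000 5.5000] v=[3.0000 -3.0000]
Step 2: x=[4.2500 4.5000] v=[1.5000 -2.0000]
Step 3: x=[3.0000 4.8750] v=[-2.5000 0.7500]
Step 4: x=[1.1875 5.8125] v=[-3.6250 1.8750]
Step 5: x=[1.0938 5.9375] v=[-0.1875 0.2500]
Step 6: x=[2.8750 5.1407] v=[3.5624 -1.5937]
Max displacement = 1.9062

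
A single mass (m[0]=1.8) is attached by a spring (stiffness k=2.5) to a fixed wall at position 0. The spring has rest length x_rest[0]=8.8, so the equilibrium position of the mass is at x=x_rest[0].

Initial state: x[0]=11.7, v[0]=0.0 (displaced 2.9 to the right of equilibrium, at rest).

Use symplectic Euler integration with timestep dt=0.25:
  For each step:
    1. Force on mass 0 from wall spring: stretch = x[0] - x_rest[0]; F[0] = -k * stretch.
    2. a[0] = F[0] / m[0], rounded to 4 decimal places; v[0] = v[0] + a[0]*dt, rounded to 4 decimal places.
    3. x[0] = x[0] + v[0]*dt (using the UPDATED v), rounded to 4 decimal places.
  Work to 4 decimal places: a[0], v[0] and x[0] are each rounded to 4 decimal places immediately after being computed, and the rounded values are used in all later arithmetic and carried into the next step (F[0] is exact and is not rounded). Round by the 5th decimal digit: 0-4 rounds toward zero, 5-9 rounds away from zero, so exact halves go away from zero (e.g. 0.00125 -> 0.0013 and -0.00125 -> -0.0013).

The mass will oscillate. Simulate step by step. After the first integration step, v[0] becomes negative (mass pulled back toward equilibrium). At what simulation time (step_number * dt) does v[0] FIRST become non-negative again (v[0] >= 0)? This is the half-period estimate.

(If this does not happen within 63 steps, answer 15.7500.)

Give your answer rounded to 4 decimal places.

Step 0: x=[11.7000] v=[0.0000]
Step 1: x=[11.4483] v=[-1.0070]
Step 2: x=[10.9667] v=[-1.9266]
Step 3: x=[10.2970] v=[-2.6789]
Step 4: x=[9.4973] v=[-3.1987]
Step 5: x=[8.6371] v=[-3.4408]
Step 6: x=[7.7911] v=[-3.3842]
Step 7: x=[7.0326] v=[-3.0339]
Step 8: x=[6.4276] v=[-2.4202]
Step 9: x=[6.0285] v=[-1.5965]
Step 10: x=[5.8700] v=[-0.6342]
Step 11: x=[5.9658] v=[0.3832]
First v>=0 after going negative at step 11, time=2.7500

Answer: 2.7500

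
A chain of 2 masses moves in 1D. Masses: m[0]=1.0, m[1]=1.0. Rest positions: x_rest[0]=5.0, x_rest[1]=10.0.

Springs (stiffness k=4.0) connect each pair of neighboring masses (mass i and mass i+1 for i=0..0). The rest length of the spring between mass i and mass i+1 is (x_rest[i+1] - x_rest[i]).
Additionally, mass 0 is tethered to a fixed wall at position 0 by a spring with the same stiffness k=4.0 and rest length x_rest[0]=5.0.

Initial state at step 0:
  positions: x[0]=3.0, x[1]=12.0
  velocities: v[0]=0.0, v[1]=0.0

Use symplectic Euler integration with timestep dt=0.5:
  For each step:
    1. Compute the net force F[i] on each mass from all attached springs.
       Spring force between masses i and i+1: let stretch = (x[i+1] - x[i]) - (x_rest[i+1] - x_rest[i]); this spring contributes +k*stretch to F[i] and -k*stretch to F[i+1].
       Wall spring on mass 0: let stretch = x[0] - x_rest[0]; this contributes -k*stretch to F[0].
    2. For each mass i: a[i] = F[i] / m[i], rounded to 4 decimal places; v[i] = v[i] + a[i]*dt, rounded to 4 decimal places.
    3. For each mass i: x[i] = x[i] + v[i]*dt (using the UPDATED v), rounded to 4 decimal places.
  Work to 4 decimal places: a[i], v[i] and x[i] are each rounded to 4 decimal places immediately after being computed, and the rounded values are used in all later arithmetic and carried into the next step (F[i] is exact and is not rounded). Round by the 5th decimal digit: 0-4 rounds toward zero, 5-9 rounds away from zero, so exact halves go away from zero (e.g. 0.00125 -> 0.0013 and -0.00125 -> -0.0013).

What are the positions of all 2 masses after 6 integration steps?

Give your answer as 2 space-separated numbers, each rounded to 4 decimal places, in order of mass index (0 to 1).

Step 0: x=[3.0000 12.0000] v=[0.0000 0.0000]
Step 1: x=[9.0000 8.0000] v=[12.0000 -8.0000]
Step 2: x=[5.0000 10.0000] v=[-8.0000 4.0000]
Step 3: x=[1.0000 12.0000] v=[-8.0000 4.0000]
Step 4: x=[7.0000 8.0000] v=[12.0000 -8.0000]
Step 5: x=[7.0000 8.0000] v=[0.0000 0.0000]
Step 6: x=[1.0000 12.0000] v=[-12.0000 8.0000]

Answer: 1.0000 12.0000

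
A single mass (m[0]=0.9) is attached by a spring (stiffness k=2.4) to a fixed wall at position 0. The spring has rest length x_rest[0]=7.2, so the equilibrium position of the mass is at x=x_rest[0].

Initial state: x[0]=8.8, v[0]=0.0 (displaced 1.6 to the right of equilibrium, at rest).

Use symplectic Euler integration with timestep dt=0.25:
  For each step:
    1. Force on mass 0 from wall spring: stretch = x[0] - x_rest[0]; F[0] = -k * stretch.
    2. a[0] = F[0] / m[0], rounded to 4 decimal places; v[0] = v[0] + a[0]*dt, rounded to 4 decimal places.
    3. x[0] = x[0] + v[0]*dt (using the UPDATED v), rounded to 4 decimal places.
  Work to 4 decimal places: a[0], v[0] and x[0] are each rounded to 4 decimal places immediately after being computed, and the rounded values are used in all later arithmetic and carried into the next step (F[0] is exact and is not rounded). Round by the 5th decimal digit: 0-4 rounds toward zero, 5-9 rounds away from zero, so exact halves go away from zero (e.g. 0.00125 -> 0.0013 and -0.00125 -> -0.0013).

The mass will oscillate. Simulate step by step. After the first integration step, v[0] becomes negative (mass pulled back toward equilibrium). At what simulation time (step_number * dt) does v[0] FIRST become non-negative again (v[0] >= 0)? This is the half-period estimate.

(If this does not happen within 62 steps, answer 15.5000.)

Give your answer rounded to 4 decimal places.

Answer: 2.0000

Derivation:
Step 0: x=[8.8000] v=[0.0000]
Step 1: x=[8.5333] v=[-1.0667]
Step 2: x=[8.0444] v=[-1.9556]
Step 3: x=[7.4148] v=[-2.5185]
Step 4: x=[6.7494] v=[-2.6617]
Step 5: x=[6.1591] v=[-2.3613]
Step 6: x=[5.7423] v=[-1.6674]
Step 7: x=[5.5684] v=[-0.6956]
Step 8: x=[5.6664] v=[0.3921]
First v>=0 after going negative at step 8, time=2.0000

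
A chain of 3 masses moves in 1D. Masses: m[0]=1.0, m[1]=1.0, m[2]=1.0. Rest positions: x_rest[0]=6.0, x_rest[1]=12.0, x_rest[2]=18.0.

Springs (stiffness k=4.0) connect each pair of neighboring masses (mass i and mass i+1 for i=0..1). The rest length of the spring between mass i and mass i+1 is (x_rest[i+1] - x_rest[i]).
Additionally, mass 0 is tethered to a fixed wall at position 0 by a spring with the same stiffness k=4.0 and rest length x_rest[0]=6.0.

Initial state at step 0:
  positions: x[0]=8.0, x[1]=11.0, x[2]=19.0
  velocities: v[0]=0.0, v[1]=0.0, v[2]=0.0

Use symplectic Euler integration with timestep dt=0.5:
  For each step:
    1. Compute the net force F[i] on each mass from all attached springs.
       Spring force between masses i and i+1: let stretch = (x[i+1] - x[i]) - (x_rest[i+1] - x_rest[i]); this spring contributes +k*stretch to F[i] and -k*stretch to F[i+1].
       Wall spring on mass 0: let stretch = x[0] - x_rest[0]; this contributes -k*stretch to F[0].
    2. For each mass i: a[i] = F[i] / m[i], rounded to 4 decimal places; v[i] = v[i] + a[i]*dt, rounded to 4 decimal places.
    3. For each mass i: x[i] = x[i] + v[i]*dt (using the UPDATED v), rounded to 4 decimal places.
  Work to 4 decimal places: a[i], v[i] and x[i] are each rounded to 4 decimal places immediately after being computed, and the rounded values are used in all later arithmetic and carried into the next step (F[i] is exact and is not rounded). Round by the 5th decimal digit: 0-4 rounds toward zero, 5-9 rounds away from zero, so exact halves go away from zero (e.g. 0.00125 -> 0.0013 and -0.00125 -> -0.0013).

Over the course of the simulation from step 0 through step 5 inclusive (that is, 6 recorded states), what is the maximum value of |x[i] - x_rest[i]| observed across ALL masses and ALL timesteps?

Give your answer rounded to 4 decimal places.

Step 0: x=[8.0000 11.0000 19.0000] v=[0.0000 0.0000 0.0000]
Step 1: x=[3.0000 16.0000 17.0000] v=[-10.0000 10.0000 -4.0000]
Step 2: x=[8.0000 9.0000 20.0000] v=[10.0000 -14.0000 6.0000]
Step 3: x=[6.0000 12.0000 18.0000] v=[-4.0000 6.0000 -4.0000]
Step 4: x=[4.0000 15.0000 16.0000] v=[-4.0000 6.0000 -4.0000]
Step 5: x=[9.0000 8.0000 19.0000] v=[10.0000 -14.0000 6.0000]
Max displacement = 4.0000

Answer: 4.0000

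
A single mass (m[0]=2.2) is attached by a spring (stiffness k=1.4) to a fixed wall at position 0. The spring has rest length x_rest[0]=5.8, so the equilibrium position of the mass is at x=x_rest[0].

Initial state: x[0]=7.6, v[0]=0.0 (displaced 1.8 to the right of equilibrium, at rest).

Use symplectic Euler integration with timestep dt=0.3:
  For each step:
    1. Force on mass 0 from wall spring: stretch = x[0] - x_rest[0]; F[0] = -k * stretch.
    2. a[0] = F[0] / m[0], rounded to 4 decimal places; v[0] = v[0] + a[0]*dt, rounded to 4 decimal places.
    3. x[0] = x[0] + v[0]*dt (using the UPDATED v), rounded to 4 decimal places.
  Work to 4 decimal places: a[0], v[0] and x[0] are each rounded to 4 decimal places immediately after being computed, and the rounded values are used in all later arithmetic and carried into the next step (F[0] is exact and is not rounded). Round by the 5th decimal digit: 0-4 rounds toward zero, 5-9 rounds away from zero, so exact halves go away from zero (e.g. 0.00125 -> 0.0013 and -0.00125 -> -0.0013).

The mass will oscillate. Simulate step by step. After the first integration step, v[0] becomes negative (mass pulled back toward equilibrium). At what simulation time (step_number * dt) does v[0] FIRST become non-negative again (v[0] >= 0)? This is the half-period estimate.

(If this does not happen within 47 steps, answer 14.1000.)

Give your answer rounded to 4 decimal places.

Answer: 4.2000

Derivation:
Step 0: x=[7.6000] v=[0.0000]
Step 1: x=[7.4969] v=[-0.3437]
Step 2: x=[7.2966] v=[-0.6676]
Step 3: x=[7.0106] v=[-0.9533]
Step 4: x=[6.6553] v=[-1.1844]
Step 5: x=[6.2510] v=[-1.3477]
Step 6: x=[5.8209] v=[-1.4338]
Step 7: x=[5.3896] v=[-1.4378]
Step 8: x=[4.9818] v=[-1.3594]
Step 9: x=[4.6208] v=[-1.2032]
Step 10: x=[4.3274] v=[-0.9781]
Step 11: x=[4.1183] v=[-0.6970]
Step 12: x=[4.0055] v=[-0.3759]
Step 13: x=[3.9955] v=[-0.0333]
Step 14: x=[4.0889] v=[0.3112]
First v>=0 after going negative at step 14, time=4.2000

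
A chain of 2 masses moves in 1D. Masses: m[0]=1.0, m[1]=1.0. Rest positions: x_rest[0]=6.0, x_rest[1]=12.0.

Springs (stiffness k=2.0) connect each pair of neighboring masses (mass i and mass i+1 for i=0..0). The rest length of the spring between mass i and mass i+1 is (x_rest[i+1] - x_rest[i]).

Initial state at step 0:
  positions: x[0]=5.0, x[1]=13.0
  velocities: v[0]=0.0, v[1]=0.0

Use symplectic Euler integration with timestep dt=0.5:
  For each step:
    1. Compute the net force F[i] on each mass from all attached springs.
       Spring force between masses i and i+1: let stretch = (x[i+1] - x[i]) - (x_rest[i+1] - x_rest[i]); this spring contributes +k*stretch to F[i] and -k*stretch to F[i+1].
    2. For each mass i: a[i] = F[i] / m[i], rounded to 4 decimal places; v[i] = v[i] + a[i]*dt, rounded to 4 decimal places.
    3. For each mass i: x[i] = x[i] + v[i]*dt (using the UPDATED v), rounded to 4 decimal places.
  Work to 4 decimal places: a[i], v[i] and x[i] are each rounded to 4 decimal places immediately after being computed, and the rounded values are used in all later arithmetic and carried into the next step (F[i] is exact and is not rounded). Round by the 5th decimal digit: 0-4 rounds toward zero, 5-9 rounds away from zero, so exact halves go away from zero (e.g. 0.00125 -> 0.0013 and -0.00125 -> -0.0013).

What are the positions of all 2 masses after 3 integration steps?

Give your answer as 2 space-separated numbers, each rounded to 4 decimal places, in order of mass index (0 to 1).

Step 0: x=[5.0000 13.0000] v=[0.0000 0.0000]
Step 1: x=[6.0000 12.0000] v=[2.0000 -2.0000]
Step 2: x=[7.0000 11.0000] v=[2.0000 -2.0000]
Step 3: x=[7.0000 11.0000] v=[0.0000 0.0000]

Answer: 7.0000 11.0000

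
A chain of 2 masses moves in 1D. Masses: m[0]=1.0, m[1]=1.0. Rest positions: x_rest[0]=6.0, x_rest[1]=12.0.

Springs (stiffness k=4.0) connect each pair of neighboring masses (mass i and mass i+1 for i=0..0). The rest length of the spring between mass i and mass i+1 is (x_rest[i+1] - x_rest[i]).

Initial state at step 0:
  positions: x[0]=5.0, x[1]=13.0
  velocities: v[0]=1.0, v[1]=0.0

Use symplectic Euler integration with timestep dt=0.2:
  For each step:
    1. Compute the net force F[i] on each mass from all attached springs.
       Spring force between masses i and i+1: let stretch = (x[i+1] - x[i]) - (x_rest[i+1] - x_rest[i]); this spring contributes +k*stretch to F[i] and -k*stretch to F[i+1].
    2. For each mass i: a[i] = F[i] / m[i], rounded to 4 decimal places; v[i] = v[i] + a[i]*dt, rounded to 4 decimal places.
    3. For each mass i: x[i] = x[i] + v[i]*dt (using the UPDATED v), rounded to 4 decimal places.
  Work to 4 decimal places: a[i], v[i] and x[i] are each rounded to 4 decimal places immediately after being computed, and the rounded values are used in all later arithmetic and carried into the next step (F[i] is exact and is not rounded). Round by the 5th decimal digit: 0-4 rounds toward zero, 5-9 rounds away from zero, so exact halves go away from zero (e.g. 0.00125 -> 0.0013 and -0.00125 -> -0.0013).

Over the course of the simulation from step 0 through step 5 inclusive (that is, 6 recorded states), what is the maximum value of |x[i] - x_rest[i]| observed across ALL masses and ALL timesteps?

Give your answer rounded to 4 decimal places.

Answer: 1.5923

Derivation:
Step 0: x=[5.0000 13.0000] v=[1.0000 0.0000]
Step 1: x=[5.5200 12.6800] v=[2.6000 -1.6000]
Step 2: x=[6.2256 12.1744] v=[3.5280 -2.5280]
Step 3: x=[6.9230 11.6770] v=[3.4870 -2.4870]
Step 4: x=[7.4210 11.3790] v=[2.4902 -1.4902]
Step 5: x=[7.5923 11.4077] v=[0.8566 0.1434]
Max displacement = 1.5923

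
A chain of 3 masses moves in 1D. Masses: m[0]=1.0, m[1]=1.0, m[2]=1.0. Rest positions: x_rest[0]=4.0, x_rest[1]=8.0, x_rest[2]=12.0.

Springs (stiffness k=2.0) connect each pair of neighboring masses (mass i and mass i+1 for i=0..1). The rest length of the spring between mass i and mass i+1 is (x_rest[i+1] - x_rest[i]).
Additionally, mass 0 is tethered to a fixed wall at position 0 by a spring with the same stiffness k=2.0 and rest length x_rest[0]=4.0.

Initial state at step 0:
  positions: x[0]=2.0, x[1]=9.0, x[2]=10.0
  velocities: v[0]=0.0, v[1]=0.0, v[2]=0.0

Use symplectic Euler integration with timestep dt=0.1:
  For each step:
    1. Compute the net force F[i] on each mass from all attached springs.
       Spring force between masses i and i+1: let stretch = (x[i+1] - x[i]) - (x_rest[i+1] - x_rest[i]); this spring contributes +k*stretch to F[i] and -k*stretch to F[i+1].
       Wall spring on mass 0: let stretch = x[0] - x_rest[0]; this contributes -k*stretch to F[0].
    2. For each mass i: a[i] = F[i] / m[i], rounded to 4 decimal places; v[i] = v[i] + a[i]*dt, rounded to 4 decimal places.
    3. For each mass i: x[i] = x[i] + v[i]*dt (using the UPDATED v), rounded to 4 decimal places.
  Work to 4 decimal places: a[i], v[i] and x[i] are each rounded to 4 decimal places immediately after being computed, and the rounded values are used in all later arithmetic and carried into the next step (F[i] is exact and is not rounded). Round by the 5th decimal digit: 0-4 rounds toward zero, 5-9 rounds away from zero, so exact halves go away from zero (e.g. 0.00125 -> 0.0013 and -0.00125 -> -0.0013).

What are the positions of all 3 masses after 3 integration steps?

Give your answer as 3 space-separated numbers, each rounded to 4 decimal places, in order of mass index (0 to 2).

Step 0: x=[2.0000 9.0000 10.0000] v=[0.0000 0.0000 0.0000]
Step 1: x=[2.1000 8.8800 10.0600] v=[1.0000 -1.2000 0.6000]
Step 2: x=[2.2936 8.6480 10.1764] v=[1.9360 -2.3200 1.1640]
Step 3: x=[2.5684 8.3195 10.3422] v=[2.7482 -3.2852 1.6583]

Answer: 2.5684 8.3195 10.3422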